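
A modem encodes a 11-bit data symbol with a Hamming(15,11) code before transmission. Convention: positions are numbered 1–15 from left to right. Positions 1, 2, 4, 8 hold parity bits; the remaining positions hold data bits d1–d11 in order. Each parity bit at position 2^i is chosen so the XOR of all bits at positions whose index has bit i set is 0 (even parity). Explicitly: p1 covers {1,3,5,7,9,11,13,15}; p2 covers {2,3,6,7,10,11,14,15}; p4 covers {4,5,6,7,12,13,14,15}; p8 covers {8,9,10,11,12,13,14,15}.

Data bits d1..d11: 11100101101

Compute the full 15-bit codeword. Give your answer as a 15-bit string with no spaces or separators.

001111000101101

Place data at non-parity positions: p1 p2 1 p4 1 1 0 p8 0 1 0 1 1 0 1
p1 (pos 1,3,5,7,9,11,13,15): XOR of data positions = 1⊕1⊕0⊕0⊕0⊕1⊕1 = 0
p2 (pos 2,3,6,7,10,11,14,15): XOR of data positions = 1⊕1⊕0⊕1⊕0⊕0⊕1 = 0
p4 (pos 4,5,6,7,12,13,14,15): XOR of data positions = 1⊕1⊕0⊕1⊕1⊕0⊕1 = 1
p8 (pos 8,9,10,11,12,13,14,15): XOR of data positions = 0⊕1⊕0⊕1⊕1⊕0⊕1 = 0
Codeword: 001111000101101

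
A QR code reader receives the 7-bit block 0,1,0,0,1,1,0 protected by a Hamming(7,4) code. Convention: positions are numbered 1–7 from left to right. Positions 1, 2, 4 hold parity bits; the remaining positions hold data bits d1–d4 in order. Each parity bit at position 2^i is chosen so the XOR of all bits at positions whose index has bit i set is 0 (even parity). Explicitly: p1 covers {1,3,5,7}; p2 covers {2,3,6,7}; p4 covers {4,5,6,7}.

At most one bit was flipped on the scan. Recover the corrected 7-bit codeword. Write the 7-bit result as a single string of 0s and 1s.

s1 (pos 1,3,5,7): 0⊕0⊕1⊕0 = 1
s2 (pos 2,3,6,7): 1⊕0⊕1⊕0 = 0
s4 (pos 4,5,6,7): 0⊕1⊕1⊕0 = 0
Syndrome s4…s1 = 001 → error at position 1.
Flip position 1: 0100110 → 1100110

1100110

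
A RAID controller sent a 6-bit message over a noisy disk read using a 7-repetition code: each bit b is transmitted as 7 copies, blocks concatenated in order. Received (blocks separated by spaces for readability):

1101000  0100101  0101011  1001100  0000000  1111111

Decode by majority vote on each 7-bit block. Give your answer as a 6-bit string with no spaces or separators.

001001

Block 1 (1101000): 3 ones → 0
Block 2 (0100101): 3 ones → 0
Block 3 (0101011): 4 ones → 1
Block 4 (1001100): 3 ones → 0
Block 5 (0000000): 0 ones → 0
Block 6 (1111111): 7 ones → 1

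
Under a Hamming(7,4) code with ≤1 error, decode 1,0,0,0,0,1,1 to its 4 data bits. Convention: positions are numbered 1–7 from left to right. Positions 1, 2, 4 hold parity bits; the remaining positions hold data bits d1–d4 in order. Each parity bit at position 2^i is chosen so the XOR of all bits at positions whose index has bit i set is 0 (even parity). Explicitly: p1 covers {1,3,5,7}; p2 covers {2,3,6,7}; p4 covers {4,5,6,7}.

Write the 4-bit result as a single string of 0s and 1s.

s1 (pos 1,3,5,7): 1⊕0⊕0⊕1 = 0
s2 (pos 2,3,6,7): 0⊕0⊕1⊕1 = 0
s4 (pos 4,5,6,7): 0⊕0⊕1⊕1 = 0
Syndrome s4…s1 = 000 → no error.
Read data bits from positions 3,5,6,7: 0011

0011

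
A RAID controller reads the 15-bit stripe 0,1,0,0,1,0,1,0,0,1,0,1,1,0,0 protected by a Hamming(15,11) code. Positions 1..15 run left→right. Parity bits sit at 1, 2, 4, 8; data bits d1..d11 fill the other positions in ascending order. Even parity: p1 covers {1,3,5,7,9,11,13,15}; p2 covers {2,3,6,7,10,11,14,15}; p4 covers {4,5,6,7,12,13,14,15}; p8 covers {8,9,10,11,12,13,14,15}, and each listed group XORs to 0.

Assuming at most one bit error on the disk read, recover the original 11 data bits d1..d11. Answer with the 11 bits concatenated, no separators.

s1 (pos 1,3,5,7,9,11,13,15): 0⊕0⊕1⊕1⊕0⊕0⊕1⊕0 = 1
s2 (pos 2,3,6,7,10,11,14,15): 1⊕0⊕0⊕1⊕1⊕0⊕0⊕0 = 1
s4 (pos 4,5,6,7,12,13,14,15): 0⊕1⊕0⊕1⊕1⊕1⊕0⊕0 = 0
s8 (pos 8,9,10,11,12,13,14,15): 0⊕0⊕1⊕0⊕1⊕1⊕0⊕0 = 1
Syndrome s8…s1 = 1011 → error at position 11.
Flip position 11: 010010100101100 → 010010100111100
Read data bits from positions 3,5,6,7,9,10,11,12,13,14,15: 01010111100

01010111100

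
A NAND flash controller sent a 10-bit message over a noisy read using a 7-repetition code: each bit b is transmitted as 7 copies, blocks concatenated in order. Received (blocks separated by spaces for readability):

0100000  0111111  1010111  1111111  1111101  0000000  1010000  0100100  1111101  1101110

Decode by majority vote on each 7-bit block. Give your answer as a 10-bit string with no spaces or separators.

Block 1 (0100000): 1 one → 0
Block 2 (0111111): 6 ones → 1
Block 3 (1010111): 5 ones → 1
Block 4 (1111111): 7 ones → 1
Block 5 (1111101): 6 ones → 1
Block 6 (0000000): 0 ones → 0
Block 7 (1010000): 2 ones → 0
Block 8 (0100100): 2 ones → 0
Block 9 (1111101): 6 ones → 1
Block 10 (1101110): 5 ones → 1

0111100011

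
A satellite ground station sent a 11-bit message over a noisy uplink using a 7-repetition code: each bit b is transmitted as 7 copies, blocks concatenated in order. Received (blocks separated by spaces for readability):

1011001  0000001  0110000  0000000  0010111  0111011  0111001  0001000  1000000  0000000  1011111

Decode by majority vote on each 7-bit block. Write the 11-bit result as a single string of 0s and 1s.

10001110001

Block 1 (1011001): 4 ones → 1
Block 2 (0000001): 1 one → 0
Block 3 (0110000): 2 ones → 0
Block 4 (0000000): 0 ones → 0
Block 5 (0010111): 4 ones → 1
Block 6 (0111011): 5 ones → 1
Block 7 (0111001): 4 ones → 1
Block 8 (0001000): 1 one → 0
Block 9 (1000000): 1 one → 0
Block 10 (0000000): 0 ones → 0
Block 11 (1011111): 6 ones → 1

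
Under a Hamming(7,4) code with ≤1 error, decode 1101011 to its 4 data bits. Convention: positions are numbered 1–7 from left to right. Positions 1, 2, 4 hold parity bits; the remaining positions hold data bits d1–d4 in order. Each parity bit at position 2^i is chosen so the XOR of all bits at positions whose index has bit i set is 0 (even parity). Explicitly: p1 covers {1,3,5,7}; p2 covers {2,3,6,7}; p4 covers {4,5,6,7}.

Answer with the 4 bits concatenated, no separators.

s1 (pos 1,3,5,7): 1⊕0⊕0⊕1 = 0
s2 (pos 2,3,6,7): 1⊕0⊕1⊕1 = 1
s4 (pos 4,5,6,7): 1⊕0⊕1⊕1 = 1
Syndrome s4…s1 = 110 → error at position 6.
Flip position 6: 1101011 → 1101001
Read data bits from positions 3,5,6,7: 0001

0001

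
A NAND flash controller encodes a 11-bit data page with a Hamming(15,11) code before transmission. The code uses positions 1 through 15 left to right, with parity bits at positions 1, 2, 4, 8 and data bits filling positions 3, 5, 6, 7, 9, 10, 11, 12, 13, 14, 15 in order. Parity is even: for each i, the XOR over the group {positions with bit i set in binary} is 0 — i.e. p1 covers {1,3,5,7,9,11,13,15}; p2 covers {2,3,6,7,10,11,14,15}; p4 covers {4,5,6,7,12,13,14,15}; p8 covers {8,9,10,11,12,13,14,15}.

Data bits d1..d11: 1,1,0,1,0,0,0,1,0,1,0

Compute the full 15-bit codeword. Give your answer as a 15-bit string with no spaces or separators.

111010100001010

Place data at non-parity positions: p1 p2 1 p4 1 0 1 p8 0 0 0 1 0 1 0
p1 (pos 1,3,5,7,9,11,13,15): XOR of data positions = 1⊕1⊕1⊕0⊕0⊕0⊕0 = 1
p2 (pos 2,3,6,7,10,11,14,15): XOR of data positions = 1⊕0⊕1⊕0⊕0⊕1⊕0 = 1
p4 (pos 4,5,6,7,12,13,14,15): XOR of data positions = 1⊕0⊕1⊕1⊕0⊕1⊕0 = 0
p8 (pos 8,9,10,11,12,13,14,15): XOR of data positions = 0⊕0⊕0⊕1⊕0⊕1⊕0 = 0
Codeword: 111010100001010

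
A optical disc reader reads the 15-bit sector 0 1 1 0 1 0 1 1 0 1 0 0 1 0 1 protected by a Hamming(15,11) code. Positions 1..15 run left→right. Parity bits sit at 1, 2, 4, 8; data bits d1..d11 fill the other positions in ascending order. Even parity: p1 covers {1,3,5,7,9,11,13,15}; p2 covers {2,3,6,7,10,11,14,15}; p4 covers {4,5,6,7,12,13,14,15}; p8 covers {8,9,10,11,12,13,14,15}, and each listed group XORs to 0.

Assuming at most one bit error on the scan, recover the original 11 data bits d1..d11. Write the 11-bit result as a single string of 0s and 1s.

01010100101

s1 (pos 1,3,5,7,9,11,13,15): 0⊕1⊕1⊕1⊕0⊕0⊕1⊕1 = 1
s2 (pos 2,3,6,7,10,11,14,15): 1⊕1⊕0⊕1⊕1⊕0⊕0⊕1 = 1
s4 (pos 4,5,6,7,12,13,14,15): 0⊕1⊕0⊕1⊕0⊕1⊕0⊕1 = 0
s8 (pos 8,9,10,11,12,13,14,15): 1⊕0⊕1⊕0⊕0⊕1⊕0⊕1 = 0
Syndrome s8…s1 = 0011 → error at position 3.
Flip position 3: 011010110100101 → 010010110100101
Read data bits from positions 3,5,6,7,9,10,11,12,13,14,15: 01010100101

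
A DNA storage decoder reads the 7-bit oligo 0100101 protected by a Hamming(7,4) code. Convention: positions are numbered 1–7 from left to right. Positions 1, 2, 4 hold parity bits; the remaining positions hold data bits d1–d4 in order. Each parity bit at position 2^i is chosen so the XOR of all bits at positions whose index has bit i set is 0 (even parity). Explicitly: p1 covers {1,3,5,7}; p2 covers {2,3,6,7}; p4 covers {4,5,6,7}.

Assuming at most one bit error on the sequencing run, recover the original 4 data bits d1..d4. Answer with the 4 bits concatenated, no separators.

0101

s1 (pos 1,3,5,7): 0⊕0⊕1⊕1 = 0
s2 (pos 2,3,6,7): 1⊕0⊕0⊕1 = 0
s4 (pos 4,5,6,7): 0⊕1⊕0⊕1 = 0
Syndrome s4…s1 = 000 → no error.
Read data bits from positions 3,5,6,7: 0101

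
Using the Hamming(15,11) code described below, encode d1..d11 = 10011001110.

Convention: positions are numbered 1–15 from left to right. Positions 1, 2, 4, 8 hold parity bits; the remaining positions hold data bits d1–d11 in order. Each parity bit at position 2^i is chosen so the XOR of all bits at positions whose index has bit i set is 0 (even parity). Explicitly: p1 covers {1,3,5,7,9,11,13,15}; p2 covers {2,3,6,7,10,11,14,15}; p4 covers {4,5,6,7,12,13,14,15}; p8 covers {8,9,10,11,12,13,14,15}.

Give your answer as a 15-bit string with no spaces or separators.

011000101001110

Place data at non-parity positions: p1 p2 1 p4 0 0 1 p8 1 0 0 1 1 1 0
p1 (pos 1,3,5,7,9,11,13,15): XOR of data positions = 1⊕0⊕1⊕1⊕0⊕1⊕0 = 0
p2 (pos 2,3,6,7,10,11,14,15): XOR of data positions = 1⊕0⊕1⊕0⊕0⊕1⊕0 = 1
p4 (pos 4,5,6,7,12,13,14,15): XOR of data positions = 0⊕0⊕1⊕1⊕1⊕1⊕0 = 0
p8 (pos 8,9,10,11,12,13,14,15): XOR of data positions = 1⊕0⊕0⊕1⊕1⊕1⊕0 = 0
Codeword: 011000101001110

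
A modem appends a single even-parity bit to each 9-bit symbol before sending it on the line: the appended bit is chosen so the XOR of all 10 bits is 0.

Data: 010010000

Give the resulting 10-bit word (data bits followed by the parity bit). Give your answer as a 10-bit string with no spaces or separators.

XOR of the 9 data bits: 0⊕1⊕0⊕0⊕1⊕0⊕0⊕0⊕0 = 0
Parity bit = 0 (so all 10 bits XOR to 0).

0100100000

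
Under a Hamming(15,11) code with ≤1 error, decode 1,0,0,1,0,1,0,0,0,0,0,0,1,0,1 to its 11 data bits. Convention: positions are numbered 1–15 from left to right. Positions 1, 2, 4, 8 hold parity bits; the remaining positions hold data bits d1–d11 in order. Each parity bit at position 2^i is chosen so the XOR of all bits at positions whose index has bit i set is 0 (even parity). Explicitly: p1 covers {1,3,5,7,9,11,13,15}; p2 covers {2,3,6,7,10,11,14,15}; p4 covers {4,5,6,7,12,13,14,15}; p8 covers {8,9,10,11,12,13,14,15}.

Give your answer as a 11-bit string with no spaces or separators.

s1 (pos 1,3,5,7,9,11,13,15): 1⊕0⊕0⊕0⊕0⊕0⊕1⊕1 = 1
s2 (pos 2,3,6,7,10,11,14,15): 0⊕0⊕1⊕0⊕0⊕0⊕0⊕1 = 0
s4 (pos 4,5,6,7,12,13,14,15): 1⊕0⊕1⊕0⊕0⊕1⊕0⊕1 = 0
s8 (pos 8,9,10,11,12,13,14,15): 0⊕0⊕0⊕0⊕0⊕1⊕0⊕1 = 0
Syndrome s8…s1 = 0001 → error at position 1.
Flip position 1: 100101000000101 → 000101000000101
Read data bits from positions 3,5,6,7,9,10,11,12,13,14,15: 00100000101

00100000101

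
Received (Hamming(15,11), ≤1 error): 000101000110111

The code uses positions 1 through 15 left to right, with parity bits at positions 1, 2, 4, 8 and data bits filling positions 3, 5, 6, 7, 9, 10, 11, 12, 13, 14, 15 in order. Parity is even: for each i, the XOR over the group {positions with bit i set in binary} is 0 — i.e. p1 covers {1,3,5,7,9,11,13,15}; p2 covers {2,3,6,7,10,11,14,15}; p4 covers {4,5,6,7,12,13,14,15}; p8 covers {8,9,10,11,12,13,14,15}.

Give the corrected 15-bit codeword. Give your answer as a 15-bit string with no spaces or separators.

000101000110110

s1 (pos 1,3,5,7,9,11,13,15): 0⊕0⊕0⊕0⊕0⊕1⊕1⊕1 = 1
s2 (pos 2,3,6,7,10,11,14,15): 0⊕0⊕1⊕0⊕1⊕1⊕1⊕1 = 1
s4 (pos 4,5,6,7,12,13,14,15): 1⊕0⊕1⊕0⊕0⊕1⊕1⊕1 = 1
s8 (pos 8,9,10,11,12,13,14,15): 0⊕0⊕1⊕1⊕0⊕1⊕1⊕1 = 1
Syndrome s8…s1 = 1111 → error at position 15.
Flip position 15: 000101000110111 → 000101000110110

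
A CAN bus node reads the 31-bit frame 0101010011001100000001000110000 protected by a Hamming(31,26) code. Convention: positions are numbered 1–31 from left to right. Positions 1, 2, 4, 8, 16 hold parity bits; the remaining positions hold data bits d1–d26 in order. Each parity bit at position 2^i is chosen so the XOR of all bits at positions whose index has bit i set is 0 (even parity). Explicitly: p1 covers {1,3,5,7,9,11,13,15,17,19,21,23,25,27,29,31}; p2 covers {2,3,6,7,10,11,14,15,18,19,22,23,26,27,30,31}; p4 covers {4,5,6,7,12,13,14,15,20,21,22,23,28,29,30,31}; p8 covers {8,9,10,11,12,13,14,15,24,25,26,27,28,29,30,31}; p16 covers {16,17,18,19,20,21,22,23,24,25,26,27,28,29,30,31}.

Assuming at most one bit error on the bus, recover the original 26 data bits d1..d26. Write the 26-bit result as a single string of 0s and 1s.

00101100110000001100110000

s1 (pos 1,3,5,7,9,11,13,15,17,19,21,23,25,27,29,31): 0⊕0⊕0⊕0⊕1⊕0⊕1⊕0⊕0⊕0⊕0⊕0⊕0⊕1⊕0⊕0 = 1
s2 (pos 2,3,6,7,10,11,14,15,18,19,22,23,26,27,30,31): 1⊕0⊕1⊕0⊕1⊕0⊕1⊕0⊕0⊕0⊕1⊕0⊕1⊕1⊕0⊕0 = 1
s4 (pos 4,5,6,7,12,13,14,15,20,21,22,23,28,29,30,31): 1⊕0⊕1⊕0⊕0⊕1⊕1⊕0⊕0⊕0⊕1⊕0⊕0⊕0⊕0⊕0 = 1
s8 (pos 8,9,10,11,12,13,14,15,24,25,26,27,28,29,30,31): 0⊕1⊕1⊕0⊕0⊕1⊕1⊕0⊕0⊕0⊕1⊕1⊕0⊕0⊕0⊕0 = 0
s16 (pos 16,17,18,19,20,21,22,23,24,25,26,27,28,29,30,31): 0⊕0⊕0⊕0⊕0⊕0⊕1⊕0⊕0⊕0⊕1⊕1⊕0⊕0⊕0⊕0 = 1
Syndrome s16…s1 = 10111 → error at position 23.
Flip position 23: 0101010011001100000001000110000 → 0101010011001100000001100110000
Read data bits from positions 3,5,6,7,9,10,11,12,13,14,15,17,18,19,20,21,22,23,24,25,26,27,28,29,30,31: 00101100110000001100110000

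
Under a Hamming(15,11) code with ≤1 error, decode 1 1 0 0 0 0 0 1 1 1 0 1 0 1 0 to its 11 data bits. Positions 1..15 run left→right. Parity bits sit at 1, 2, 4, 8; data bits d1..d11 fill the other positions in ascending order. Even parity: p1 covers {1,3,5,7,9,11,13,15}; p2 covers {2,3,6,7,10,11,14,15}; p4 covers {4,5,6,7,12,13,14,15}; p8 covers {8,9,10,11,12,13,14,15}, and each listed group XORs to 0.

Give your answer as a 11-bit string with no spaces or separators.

00001001010

s1 (pos 1,3,5,7,9,11,13,15): 1⊕0⊕0⊕0⊕1⊕0⊕0⊕0 = 0
s2 (pos 2,3,6,7,10,11,14,15): 1⊕0⊕0⊕0⊕1⊕0⊕1⊕0 = 1
s4 (pos 4,5,6,7,12,13,14,15): 0⊕0⊕0⊕0⊕1⊕0⊕1⊕0 = 0
s8 (pos 8,9,10,11,12,13,14,15): 1⊕1⊕1⊕0⊕1⊕0⊕1⊕0 = 1
Syndrome s8…s1 = 1010 → error at position 10.
Flip position 10: 110000011101010 → 110000011001010
Read data bits from positions 3,5,6,7,9,10,11,12,13,14,15: 00001001010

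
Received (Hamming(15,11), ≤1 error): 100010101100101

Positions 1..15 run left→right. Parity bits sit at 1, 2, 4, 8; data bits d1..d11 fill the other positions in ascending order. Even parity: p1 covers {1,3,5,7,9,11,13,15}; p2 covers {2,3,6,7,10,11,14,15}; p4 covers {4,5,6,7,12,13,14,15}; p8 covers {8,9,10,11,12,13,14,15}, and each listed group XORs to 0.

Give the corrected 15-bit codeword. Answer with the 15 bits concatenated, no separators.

s1 (pos 1,3,5,7,9,11,13,15): 1⊕0⊕1⊕1⊕1⊕0⊕1⊕1 = 0
s2 (pos 2,3,6,7,10,11,14,15): 0⊕0⊕0⊕1⊕1⊕0⊕0⊕1 = 1
s4 (pos 4,5,6,7,12,13,14,15): 0⊕1⊕0⊕1⊕0⊕1⊕0⊕1 = 0
s8 (pos 8,9,10,11,12,13,14,15): 0⊕1⊕1⊕0⊕0⊕1⊕0⊕1 = 0
Syndrome s8…s1 = 0010 → error at position 2.
Flip position 2: 100010101100101 → 110010101100101

110010101100101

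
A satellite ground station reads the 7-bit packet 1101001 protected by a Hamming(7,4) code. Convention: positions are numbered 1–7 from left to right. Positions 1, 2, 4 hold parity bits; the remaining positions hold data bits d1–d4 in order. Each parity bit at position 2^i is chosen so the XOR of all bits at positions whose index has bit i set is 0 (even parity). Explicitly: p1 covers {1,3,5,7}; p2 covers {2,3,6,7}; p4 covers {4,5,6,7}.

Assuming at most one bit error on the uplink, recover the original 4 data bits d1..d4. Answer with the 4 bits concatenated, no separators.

0001

s1 (pos 1,3,5,7): 1⊕0⊕0⊕1 = 0
s2 (pos 2,3,6,7): 1⊕0⊕0⊕1 = 0
s4 (pos 4,5,6,7): 1⊕0⊕0⊕1 = 0
Syndrome s4…s1 = 000 → no error.
Read data bits from positions 3,5,6,7: 0001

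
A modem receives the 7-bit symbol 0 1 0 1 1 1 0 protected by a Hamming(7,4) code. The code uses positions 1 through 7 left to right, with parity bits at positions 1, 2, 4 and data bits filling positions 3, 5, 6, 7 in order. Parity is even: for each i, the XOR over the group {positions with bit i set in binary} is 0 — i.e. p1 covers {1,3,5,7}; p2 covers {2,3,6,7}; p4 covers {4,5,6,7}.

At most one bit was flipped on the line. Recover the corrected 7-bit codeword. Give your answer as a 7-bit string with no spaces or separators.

s1 (pos 1,3,5,7): 0⊕0⊕1⊕0 = 1
s2 (pos 2,3,6,7): 1⊕0⊕1⊕0 = 0
s4 (pos 4,5,6,7): 1⊕1⊕1⊕0 = 1
Syndrome s4…s1 = 101 → error at position 5.
Flip position 5: 0101110 → 0101010

0101010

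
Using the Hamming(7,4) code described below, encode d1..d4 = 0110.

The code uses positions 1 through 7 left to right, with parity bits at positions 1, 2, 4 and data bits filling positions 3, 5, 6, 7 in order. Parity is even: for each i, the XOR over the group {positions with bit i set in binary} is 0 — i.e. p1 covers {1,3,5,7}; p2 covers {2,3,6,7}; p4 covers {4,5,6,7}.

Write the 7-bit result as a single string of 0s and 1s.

1100110

Place data at non-parity positions: p1 p2 0 p4 1 1 0
p1 (pos 1,3,5,7): XOR of data positions = 0⊕1⊕0 = 1
p2 (pos 2,3,6,7): XOR of data positions = 0⊕1⊕0 = 1
p4 (pos 4,5,6,7): XOR of data positions = 1⊕1⊕0 = 0
Codeword: 1100110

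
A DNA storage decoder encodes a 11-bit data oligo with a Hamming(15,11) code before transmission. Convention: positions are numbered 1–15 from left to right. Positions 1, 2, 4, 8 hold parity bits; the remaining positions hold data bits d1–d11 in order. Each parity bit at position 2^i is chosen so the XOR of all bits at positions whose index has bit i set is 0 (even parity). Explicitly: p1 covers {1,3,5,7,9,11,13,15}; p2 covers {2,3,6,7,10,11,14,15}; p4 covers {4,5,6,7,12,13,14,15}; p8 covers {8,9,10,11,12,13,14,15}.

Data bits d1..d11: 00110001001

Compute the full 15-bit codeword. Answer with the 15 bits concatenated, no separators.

010001100001001

Place data at non-parity positions: p1 p2 0 p4 0 1 1 p8 0 0 0 1 0 0 1
p1 (pos 1,3,5,7,9,11,13,15): XOR of data positions = 0⊕0⊕1⊕0⊕0⊕0⊕1 = 0
p2 (pos 2,3,6,7,10,11,14,15): XOR of data positions = 0⊕1⊕1⊕0⊕0⊕0⊕1 = 1
p4 (pos 4,5,6,7,12,13,14,15): XOR of data positions = 0⊕1⊕1⊕1⊕0⊕0⊕1 = 0
p8 (pos 8,9,10,11,12,13,14,15): XOR of data positions = 0⊕0⊕0⊕1⊕0⊕0⊕1 = 0
Codeword: 010001100001001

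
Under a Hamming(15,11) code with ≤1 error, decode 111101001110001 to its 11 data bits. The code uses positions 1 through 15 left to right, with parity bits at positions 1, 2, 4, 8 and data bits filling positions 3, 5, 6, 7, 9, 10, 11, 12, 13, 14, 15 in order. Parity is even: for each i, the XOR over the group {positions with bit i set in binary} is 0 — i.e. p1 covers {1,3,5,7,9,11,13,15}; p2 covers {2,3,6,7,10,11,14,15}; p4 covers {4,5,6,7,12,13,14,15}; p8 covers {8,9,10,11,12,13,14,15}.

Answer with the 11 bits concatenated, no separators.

11101110001

s1 (pos 1,3,5,7,9,11,13,15): 1⊕1⊕0⊕0⊕1⊕1⊕0⊕1 = 1
s2 (pos 2,3,6,7,10,11,14,15): 1⊕1⊕1⊕0⊕1⊕1⊕0⊕1 = 0
s4 (pos 4,5,6,7,12,13,14,15): 1⊕0⊕1⊕0⊕0⊕0⊕0⊕1 = 1
s8 (pos 8,9,10,11,12,13,14,15): 0⊕1⊕1⊕1⊕0⊕0⊕0⊕1 = 0
Syndrome s8…s1 = 0101 → error at position 5.
Flip position 5: 111101001110001 → 111111001110001
Read data bits from positions 3,5,6,7,9,10,11,12,13,14,15: 11101110001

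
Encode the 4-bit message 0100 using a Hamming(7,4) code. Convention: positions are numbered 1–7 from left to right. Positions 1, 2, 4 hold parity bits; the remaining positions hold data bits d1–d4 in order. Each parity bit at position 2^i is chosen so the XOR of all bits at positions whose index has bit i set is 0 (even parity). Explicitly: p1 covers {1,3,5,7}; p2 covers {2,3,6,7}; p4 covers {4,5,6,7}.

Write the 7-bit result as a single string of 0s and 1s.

1001100

Place data at non-parity positions: p1 p2 0 p4 1 0 0
p1 (pos 1,3,5,7): XOR of data positions = 0⊕1⊕0 = 1
p2 (pos 2,3,6,7): XOR of data positions = 0⊕0⊕0 = 0
p4 (pos 4,5,6,7): XOR of data positions = 1⊕0⊕0 = 1
Codeword: 1001100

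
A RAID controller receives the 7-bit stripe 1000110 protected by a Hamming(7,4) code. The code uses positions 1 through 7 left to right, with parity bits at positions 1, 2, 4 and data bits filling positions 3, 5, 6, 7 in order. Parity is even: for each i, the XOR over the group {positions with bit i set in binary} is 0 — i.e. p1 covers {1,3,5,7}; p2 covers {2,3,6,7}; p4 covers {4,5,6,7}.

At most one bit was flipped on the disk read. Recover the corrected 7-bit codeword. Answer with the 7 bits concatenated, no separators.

s1 (pos 1,3,5,7): 1⊕0⊕1⊕0 = 0
s2 (pos 2,3,6,7): 0⊕0⊕1⊕0 = 1
s4 (pos 4,5,6,7): 0⊕1⊕1⊕0 = 0
Syndrome s4…s1 = 010 → error at position 2.
Flip position 2: 1000110 → 1100110

1100110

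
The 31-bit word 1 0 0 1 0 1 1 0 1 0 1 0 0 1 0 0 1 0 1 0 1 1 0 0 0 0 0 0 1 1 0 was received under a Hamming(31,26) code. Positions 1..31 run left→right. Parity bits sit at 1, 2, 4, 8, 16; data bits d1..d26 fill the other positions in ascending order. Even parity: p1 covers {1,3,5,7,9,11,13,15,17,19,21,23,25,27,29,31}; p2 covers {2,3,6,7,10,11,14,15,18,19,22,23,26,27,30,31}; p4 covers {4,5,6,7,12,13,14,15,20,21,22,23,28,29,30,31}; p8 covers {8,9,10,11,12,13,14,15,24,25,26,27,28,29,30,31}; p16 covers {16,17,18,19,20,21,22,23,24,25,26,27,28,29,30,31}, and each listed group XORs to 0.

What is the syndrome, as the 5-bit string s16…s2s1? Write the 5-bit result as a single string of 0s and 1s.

01010

s1 (pos 1,3,5,7,9,11,13,15,17,19,21,23,25,27,29,31): 1⊕0⊕0⊕1⊕1⊕1⊕0⊕0⊕1⊕1⊕1⊕0⊕0⊕0⊕1⊕0 = 0
s2 (pos 2,3,6,7,10,11,14,15,18,19,22,23,26,27,30,31): 0⊕0⊕1⊕1⊕0⊕1⊕1⊕0⊕0⊕1⊕1⊕0⊕0⊕0⊕1⊕0 = 1
s4 (pos 4,5,6,7,12,13,14,15,20,21,22,23,28,29,30,31): 1⊕0⊕1⊕1⊕0⊕0⊕1⊕0⊕0⊕1⊕1⊕0⊕0⊕1⊕1⊕0 = 0
s8 (pos 8,9,10,11,12,13,14,15,24,25,26,27,28,29,30,31): 0⊕1⊕0⊕1⊕0⊕0⊕1⊕0⊕0⊕0⊕0⊕0⊕0⊕1⊕1⊕0 = 1
s16 (pos 16,17,18,19,20,21,22,23,24,25,26,27,28,29,30,31): 0⊕1⊕0⊕1⊕0⊕1⊕1⊕0⊕0⊕0⊕0⊕0⊕0⊕1⊕1⊕0 = 0
Syndrome s16…s1 = 01010 → error at position 10.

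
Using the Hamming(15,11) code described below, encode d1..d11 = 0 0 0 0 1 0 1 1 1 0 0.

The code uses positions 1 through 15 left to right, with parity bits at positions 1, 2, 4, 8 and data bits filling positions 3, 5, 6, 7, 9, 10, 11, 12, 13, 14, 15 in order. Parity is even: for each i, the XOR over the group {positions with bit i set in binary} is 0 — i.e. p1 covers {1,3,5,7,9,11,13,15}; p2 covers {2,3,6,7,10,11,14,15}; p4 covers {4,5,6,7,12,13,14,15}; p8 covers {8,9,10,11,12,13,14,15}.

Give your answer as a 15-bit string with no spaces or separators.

Place data at non-parity positions: p1 p2 0 p4 0 0 0 p8 1 0 1 1 1 0 0
p1 (pos 1,3,5,7,9,11,13,15): XOR of data positions = 0⊕0⊕0⊕1⊕1⊕1⊕0 = 1
p2 (pos 2,3,6,7,10,11,14,15): XOR of data positions = 0⊕0⊕0⊕0⊕1⊕0⊕0 = 1
p4 (pos 4,5,6,7,12,13,14,15): XOR of data positions = 0⊕0⊕0⊕1⊕1⊕0⊕0 = 0
p8 (pos 8,9,10,11,12,13,14,15): XOR of data positions = 1⊕0⊕1⊕1⊕1⊕0⊕0 = 0
Codeword: 110000001011100

110000001011100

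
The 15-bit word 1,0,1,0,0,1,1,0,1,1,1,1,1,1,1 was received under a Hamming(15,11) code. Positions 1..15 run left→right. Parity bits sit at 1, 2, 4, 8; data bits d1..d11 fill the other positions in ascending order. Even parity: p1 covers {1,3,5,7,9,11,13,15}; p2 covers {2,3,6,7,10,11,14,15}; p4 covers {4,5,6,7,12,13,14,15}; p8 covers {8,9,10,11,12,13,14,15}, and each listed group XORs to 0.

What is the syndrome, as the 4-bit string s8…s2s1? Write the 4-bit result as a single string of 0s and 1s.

s1 (pos 1,3,5,7,9,11,13,15): 1⊕1⊕0⊕1⊕1⊕1⊕1⊕1 = 1
s2 (pos 2,3,6,7,10,11,14,15): 0⊕1⊕1⊕1⊕1⊕1⊕1⊕1 = 1
s4 (pos 4,5,6,7,12,13,14,15): 0⊕0⊕1⊕1⊕1⊕1⊕1⊕1 = 0
s8 (pos 8,9,10,11,12,13,14,15): 0⊕1⊕1⊕1⊕1⊕1⊕1⊕1 = 1
Syndrome s8…s1 = 1011 → error at position 11.

1011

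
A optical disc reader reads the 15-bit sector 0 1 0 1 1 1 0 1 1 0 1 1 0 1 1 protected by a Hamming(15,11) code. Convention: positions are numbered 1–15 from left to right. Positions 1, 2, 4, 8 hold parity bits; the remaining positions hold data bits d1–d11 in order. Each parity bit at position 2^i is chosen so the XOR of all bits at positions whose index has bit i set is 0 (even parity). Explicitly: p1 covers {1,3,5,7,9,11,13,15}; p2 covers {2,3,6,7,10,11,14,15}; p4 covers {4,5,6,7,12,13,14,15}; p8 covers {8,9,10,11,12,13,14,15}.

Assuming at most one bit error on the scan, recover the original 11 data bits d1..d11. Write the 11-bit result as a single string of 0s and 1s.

01101011011

s1 (pos 1,3,5,7,9,11,13,15): 0⊕0⊕1⊕0⊕1⊕1⊕0⊕1 = 0
s2 (pos 2,3,6,7,10,11,14,15): 1⊕0⊕1⊕0⊕0⊕1⊕1⊕1 = 1
s4 (pos 4,5,6,7,12,13,14,15): 1⊕1⊕1⊕0⊕1⊕0⊕1⊕1 = 0
s8 (pos 8,9,10,11,12,13,14,15): 1⊕1⊕0⊕1⊕1⊕0⊕1⊕1 = 0
Syndrome s8…s1 = 0010 → error at position 2.
Flip position 2: 010111011011011 → 000111011011011
Read data bits from positions 3,5,6,7,9,10,11,12,13,14,15: 01101011011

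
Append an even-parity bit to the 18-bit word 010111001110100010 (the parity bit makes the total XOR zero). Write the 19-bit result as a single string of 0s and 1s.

XOR of the 18 data bits: 0⊕1⊕0⊕1⊕1⊕1⊕0⊕0⊕1⊕1⊕1⊕0⊕1⊕0⊕0⊕0⊕1⊕0 = 1
Parity bit = 1 (so all 19 bits XOR to 0).

0101110011101000101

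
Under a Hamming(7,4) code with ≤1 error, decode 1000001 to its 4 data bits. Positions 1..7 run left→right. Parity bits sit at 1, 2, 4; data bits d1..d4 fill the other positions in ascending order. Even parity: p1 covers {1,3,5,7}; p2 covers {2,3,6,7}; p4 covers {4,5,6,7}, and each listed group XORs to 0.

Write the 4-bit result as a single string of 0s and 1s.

0011

s1 (pos 1,3,5,7): 1⊕0⊕0⊕1 = 0
s2 (pos 2,3,6,7): 0⊕0⊕0⊕1 = 1
s4 (pos 4,5,6,7): 0⊕0⊕0⊕1 = 1
Syndrome s4…s1 = 110 → error at position 6.
Flip position 6: 1000001 → 1000011
Read data bits from positions 3,5,6,7: 0011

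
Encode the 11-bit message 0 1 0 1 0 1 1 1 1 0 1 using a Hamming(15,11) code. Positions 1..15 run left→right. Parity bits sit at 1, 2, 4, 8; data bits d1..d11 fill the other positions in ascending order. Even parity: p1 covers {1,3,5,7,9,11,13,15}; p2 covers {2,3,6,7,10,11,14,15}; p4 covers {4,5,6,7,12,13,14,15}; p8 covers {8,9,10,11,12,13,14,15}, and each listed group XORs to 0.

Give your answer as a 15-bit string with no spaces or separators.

Place data at non-parity positions: p1 p2 0 p4 1 0 1 p8 0 1 1 1 1 0 1
p1 (pos 1,3,5,7,9,11,13,15): XOR of data positions = 0⊕1⊕1⊕0⊕1⊕1⊕1 = 1
p2 (pos 2,3,6,7,10,11,14,15): XOR of data positions = 0⊕0⊕1⊕1⊕1⊕0⊕1 = 0
p4 (pos 4,5,6,7,12,13,14,15): XOR of data positions = 1⊕0⊕1⊕1⊕1⊕0⊕1 = 1
p8 (pos 8,9,10,11,12,13,14,15): XOR of data positions = 0⊕1⊕1⊕1⊕1⊕0⊕1 = 1
Codeword: 100110110111101

100110110111101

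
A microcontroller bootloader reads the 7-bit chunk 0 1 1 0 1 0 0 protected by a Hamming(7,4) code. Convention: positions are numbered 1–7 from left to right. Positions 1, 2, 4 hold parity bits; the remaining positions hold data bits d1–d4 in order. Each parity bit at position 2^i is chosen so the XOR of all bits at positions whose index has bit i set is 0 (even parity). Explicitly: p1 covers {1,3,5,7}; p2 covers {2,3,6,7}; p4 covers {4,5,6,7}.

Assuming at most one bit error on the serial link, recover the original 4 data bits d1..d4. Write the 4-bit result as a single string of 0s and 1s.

1100

s1 (pos 1,3,5,7): 0⊕1⊕1⊕0 = 0
s2 (pos 2,3,6,7): 1⊕1⊕0⊕0 = 0
s4 (pos 4,5,6,7): 0⊕1⊕0⊕0 = 1
Syndrome s4…s1 = 100 → error at position 4.
Flip position 4: 0110100 → 0111100
Read data bits from positions 3,5,6,7: 1100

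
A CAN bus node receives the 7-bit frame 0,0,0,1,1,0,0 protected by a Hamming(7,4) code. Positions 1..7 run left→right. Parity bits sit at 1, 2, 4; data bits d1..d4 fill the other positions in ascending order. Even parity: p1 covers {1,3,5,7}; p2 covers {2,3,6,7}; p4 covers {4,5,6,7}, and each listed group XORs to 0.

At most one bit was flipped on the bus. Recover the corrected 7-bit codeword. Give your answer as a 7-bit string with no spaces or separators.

s1 (pos 1,3,5,7): 0⊕0⊕1⊕0 = 1
s2 (pos 2,3,6,7): 0⊕0⊕0⊕0 = 0
s4 (pos 4,5,6,7): 1⊕1⊕0⊕0 = 0
Syndrome s4…s1 = 001 → error at position 1.
Flip position 1: 0001100 → 1001100

1001100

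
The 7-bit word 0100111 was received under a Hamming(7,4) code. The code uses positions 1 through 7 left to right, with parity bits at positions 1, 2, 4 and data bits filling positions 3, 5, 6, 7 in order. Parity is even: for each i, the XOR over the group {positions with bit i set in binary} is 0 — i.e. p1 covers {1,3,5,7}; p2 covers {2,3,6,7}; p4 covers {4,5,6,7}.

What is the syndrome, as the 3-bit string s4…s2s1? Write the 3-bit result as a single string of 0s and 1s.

s1 (pos 1,3,5,7): 0⊕0⊕1⊕1 = 0
s2 (pos 2,3,6,7): 1⊕0⊕1⊕1 = 1
s4 (pos 4,5,6,7): 0⊕1⊕1⊕1 = 1
Syndrome s4…s1 = 110 → error at position 6.

110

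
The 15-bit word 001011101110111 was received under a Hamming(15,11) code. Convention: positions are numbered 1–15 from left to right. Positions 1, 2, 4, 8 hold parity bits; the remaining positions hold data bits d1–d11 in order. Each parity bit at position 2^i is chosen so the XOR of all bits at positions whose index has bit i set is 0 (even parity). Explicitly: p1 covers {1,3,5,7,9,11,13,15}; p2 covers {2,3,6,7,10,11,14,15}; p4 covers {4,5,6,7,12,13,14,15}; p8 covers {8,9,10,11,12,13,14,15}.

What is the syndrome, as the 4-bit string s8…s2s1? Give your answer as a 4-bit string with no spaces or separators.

0011

s1 (pos 1,3,5,7,9,11,13,15): 0⊕1⊕1⊕1⊕1⊕1⊕1⊕1 = 1
s2 (pos 2,3,6,7,10,11,14,15): 0⊕1⊕1⊕1⊕1⊕1⊕1⊕1 = 1
s4 (pos 4,5,6,7,12,13,14,15): 0⊕1⊕1⊕1⊕0⊕1⊕1⊕1 = 0
s8 (pos 8,9,10,11,12,13,14,15): 0⊕1⊕1⊕1⊕0⊕1⊕1⊕1 = 0
Syndrome s8…s1 = 0011 → error at position 3.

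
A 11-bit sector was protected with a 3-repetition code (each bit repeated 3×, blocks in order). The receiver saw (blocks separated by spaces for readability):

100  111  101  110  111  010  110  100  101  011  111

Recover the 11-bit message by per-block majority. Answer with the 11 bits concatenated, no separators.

01111010111

Block 1 (100): 1 one → 0
Block 2 (111): 3 ones → 1
Block 3 (101): 2 ones → 1
Block 4 (110): 2 ones → 1
Block 5 (111): 3 ones → 1
Block 6 (010): 1 one → 0
Block 7 (110): 2 ones → 1
Block 8 (100): 1 one → 0
Block 9 (101): 2 ones → 1
Block 10 (011): 2 ones → 1
Block 11 (111): 3 ones → 1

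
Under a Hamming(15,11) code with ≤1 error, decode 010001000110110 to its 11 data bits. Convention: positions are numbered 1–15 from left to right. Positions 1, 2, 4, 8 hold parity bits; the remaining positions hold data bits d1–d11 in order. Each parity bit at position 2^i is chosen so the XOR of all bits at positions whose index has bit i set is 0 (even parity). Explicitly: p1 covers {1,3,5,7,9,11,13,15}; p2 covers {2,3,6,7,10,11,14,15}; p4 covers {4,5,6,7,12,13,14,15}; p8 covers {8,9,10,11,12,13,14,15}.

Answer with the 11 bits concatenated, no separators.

s1 (pos 1,3,5,7,9,11,13,15): 0⊕0⊕0⊕0⊕0⊕1⊕1⊕0 = 0
s2 (pos 2,3,6,7,10,11,14,15): 1⊕0⊕1⊕0⊕1⊕1⊕1⊕0 = 1
s4 (pos 4,5,6,7,12,13,14,15): 0⊕0⊕1⊕0⊕0⊕1⊕1⊕0 = 1
s8 (pos 8,9,10,11,12,13,14,15): 0⊕0⊕1⊕1⊕0⊕1⊕1⊕0 = 0
Syndrome s8…s1 = 0110 → error at position 6.
Flip position 6: 010001000110110 → 010000000110110
Read data bits from positions 3,5,6,7,9,10,11,12,13,14,15: 00000110110

00000110110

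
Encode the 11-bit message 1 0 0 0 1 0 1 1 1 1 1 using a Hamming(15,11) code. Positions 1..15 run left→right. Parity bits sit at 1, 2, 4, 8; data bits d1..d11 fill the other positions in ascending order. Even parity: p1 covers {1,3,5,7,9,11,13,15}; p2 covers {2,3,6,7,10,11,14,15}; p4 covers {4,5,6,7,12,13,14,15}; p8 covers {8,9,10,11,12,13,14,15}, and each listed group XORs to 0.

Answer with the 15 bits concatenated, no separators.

101000001011111

Place data at non-parity positions: p1 p2 1 p4 0 0 0 p8 1 0 1 1 1 1 1
p1 (pos 1,3,5,7,9,11,13,15): XOR of data positions = 1⊕0⊕0⊕1⊕1⊕1⊕1 = 1
p2 (pos 2,3,6,7,10,11,14,15): XOR of data positions = 1⊕0⊕0⊕0⊕1⊕1⊕1 = 0
p4 (pos 4,5,6,7,12,13,14,15): XOR of data positions = 0⊕0⊕0⊕1⊕1⊕1⊕1 = 0
p8 (pos 8,9,10,11,12,13,14,15): XOR of data positions = 1⊕0⊕1⊕1⊕1⊕1⊕1 = 0
Codeword: 101000001011111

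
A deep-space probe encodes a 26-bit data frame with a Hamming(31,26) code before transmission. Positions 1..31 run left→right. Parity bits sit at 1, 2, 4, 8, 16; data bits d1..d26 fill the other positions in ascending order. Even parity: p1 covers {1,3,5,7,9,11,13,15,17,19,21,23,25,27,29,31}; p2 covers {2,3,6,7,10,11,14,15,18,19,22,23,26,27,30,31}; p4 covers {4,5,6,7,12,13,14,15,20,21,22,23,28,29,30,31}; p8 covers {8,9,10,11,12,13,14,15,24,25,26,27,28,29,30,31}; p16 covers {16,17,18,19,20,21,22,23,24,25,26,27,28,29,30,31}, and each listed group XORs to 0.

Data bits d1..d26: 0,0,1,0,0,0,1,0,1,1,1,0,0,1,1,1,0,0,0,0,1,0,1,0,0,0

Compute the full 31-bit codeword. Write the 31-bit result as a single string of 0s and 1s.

Place data at non-parity positions: p1 p2 0 p4 0 1 0 p8 0 0 1 0 1 1 1 p16 0 0 1 1 1 0 0 0 0 1 0 1 0 0 0
p1 (pos 1,3,5,7,9,11,13,15,17,19,21,23,25,27,29,31): XOR of data positions = 0⊕0⊕0⊕0⊕1⊕1⊕1⊕0⊕1⊕1⊕0⊕0⊕0⊕0⊕0 = 1
p2 (pos 2,3,6,7,10,11,14,15,18,19,22,23,26,27,30,31): XOR of data positions = 0⊕1⊕0⊕0⊕1⊕1⊕1⊕0⊕1⊕0⊕0⊕1⊕0⊕0⊕0 = 0
p4 (pos 4,5,6,7,12,13,14,15,20,21,22,23,28,29,30,31): XOR of data positions = 0⊕1⊕0⊕0⊕1⊕1⊕1⊕1⊕1⊕0⊕0⊕1⊕0⊕0⊕0 = 1
p8 (pos 8,9,10,11,12,13,14,15,24,25,26,27,28,29,30,31): XOR of data positions = 0⊕0⊕1⊕0⊕1⊕1⊕1⊕0⊕0⊕1⊕0⊕1⊕0⊕0⊕0 = 0
p16 (pos 16,17,18,19,20,21,22,23,24,25,26,27,28,29,30,31): XOR of data positions = 0⊕0⊕1⊕1⊕1⊕0⊕0⊕0⊕0⊕1⊕0⊕1⊕0⊕0⊕0 = 1
Codeword: 1001010000101111001110000101000

1001010000101111001110000101000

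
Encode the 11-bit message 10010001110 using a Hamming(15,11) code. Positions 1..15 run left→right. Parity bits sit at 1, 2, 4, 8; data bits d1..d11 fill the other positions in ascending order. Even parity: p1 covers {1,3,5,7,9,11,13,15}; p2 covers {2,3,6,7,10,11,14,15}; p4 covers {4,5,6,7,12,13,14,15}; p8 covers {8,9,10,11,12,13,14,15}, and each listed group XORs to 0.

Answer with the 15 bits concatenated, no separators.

Place data at non-parity positions: p1 p2 1 p4 0 0 1 p8 0 0 0 1 1 1 0
p1 (pos 1,3,5,7,9,11,13,15): XOR of data positions = 1⊕0⊕1⊕0⊕0⊕1⊕0 = 1
p2 (pos 2,3,6,7,10,11,14,15): XOR of data positions = 1⊕0⊕1⊕0⊕0⊕1⊕0 = 1
p4 (pos 4,5,6,7,12,13,14,15): XOR of data positions = 0⊕0⊕1⊕1⊕1⊕1⊕0 = 0
p8 (pos 8,9,10,11,12,13,14,15): XOR of data positions = 0⊕0⊕0⊕1⊕1⊕1⊕0 = 1
Codeword: 111000110001110

111000110001110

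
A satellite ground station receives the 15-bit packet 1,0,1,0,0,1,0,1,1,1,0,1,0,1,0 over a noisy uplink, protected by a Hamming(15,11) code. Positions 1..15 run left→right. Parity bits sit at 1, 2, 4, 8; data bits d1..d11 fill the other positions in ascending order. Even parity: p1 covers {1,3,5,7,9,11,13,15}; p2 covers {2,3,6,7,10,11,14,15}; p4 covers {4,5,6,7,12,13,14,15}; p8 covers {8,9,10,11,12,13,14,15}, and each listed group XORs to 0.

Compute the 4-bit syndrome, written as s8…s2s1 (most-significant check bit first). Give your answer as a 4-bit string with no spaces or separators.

s1 (pos 1,3,5,7,9,11,13,15): 1⊕1⊕0⊕0⊕1⊕0⊕0⊕0 = 1
s2 (pos 2,3,6,7,10,11,14,15): 0⊕1⊕1⊕0⊕1⊕0⊕1⊕0 = 0
s4 (pos 4,5,6,7,12,13,14,15): 0⊕0⊕1⊕0⊕1⊕0⊕1⊕0 = 1
s8 (pos 8,9,10,11,12,13,14,15): 1⊕1⊕1⊕0⊕1⊕0⊕1⊕0 = 1
Syndrome s8…s1 = 1101 → error at position 13.

1101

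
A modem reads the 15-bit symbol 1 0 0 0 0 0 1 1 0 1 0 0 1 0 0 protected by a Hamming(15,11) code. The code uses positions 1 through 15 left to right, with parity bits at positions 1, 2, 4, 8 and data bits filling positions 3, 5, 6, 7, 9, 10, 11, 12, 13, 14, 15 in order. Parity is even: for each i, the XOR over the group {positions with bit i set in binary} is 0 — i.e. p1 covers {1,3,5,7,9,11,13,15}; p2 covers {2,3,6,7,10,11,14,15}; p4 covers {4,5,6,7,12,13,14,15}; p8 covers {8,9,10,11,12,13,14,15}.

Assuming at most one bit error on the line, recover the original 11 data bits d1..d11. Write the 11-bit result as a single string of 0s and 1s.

00011100100

s1 (pos 1,3,5,7,9,11,13,15): 1⊕0⊕0⊕1⊕0⊕0⊕1⊕0 = 1
s2 (pos 2,3,6,7,10,11,14,15): 0⊕0⊕0⊕1⊕1⊕0⊕0⊕0 = 0
s4 (pos 4,5,6,7,12,13,14,15): 0⊕0⊕0⊕1⊕0⊕1⊕0⊕0 = 0
s8 (pos 8,9,10,11,12,13,14,15): 1⊕0⊕1⊕0⊕0⊕1⊕0⊕0 = 1
Syndrome s8…s1 = 1001 → error at position 9.
Flip position 9: 100000110100100 → 100000111100100
Read data bits from positions 3,5,6,7,9,10,11,12,13,14,15: 00011100100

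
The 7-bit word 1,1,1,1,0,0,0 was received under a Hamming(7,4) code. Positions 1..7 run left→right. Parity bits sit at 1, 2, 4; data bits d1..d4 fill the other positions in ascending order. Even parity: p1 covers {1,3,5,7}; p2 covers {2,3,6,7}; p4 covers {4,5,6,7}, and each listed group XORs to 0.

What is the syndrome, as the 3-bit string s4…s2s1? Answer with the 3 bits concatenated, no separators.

100

s1 (pos 1,3,5,7): 1⊕1⊕0⊕0 = 0
s2 (pos 2,3,6,7): 1⊕1⊕0⊕0 = 0
s4 (pos 4,5,6,7): 1⊕0⊕0⊕0 = 1
Syndrome s4…s1 = 100 → error at position 4.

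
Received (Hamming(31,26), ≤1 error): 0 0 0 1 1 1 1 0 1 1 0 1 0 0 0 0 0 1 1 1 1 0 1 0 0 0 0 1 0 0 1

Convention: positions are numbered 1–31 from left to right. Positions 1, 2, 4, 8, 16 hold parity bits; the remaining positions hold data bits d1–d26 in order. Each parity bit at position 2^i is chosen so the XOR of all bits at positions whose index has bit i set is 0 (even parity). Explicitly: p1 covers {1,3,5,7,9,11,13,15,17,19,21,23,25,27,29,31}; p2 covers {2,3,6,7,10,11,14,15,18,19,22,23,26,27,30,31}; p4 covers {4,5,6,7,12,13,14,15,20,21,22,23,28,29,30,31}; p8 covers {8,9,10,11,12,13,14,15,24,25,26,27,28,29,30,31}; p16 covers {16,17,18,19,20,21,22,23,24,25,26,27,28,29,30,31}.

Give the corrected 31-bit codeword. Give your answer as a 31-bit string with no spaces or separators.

s1 (pos 1,3,5,7,9,11,13,15,17,19,21,23,25,27,29,31): 0⊕0⊕1⊕1⊕1⊕0⊕0⊕0⊕0⊕1⊕1⊕1⊕0⊕0⊕0⊕1 = 1
s2 (pos 2,3,6,7,10,11,14,15,18,19,22,23,26,27,30,31): 0⊕0⊕1⊕1⊕1⊕0⊕0⊕0⊕1⊕1⊕0⊕1⊕0⊕0⊕0⊕1 = 1
s4 (pos 4,5,6,7,12,13,14,15,20,21,22,23,28,29,30,31): 1⊕1⊕1⊕1⊕1⊕0⊕0⊕0⊕1⊕1⊕0⊕1⊕1⊕0⊕0⊕1 = 0
s8 (pos 8,9,10,11,12,13,14,15,24,25,26,27,28,29,30,31): 0⊕1⊕1⊕0⊕1⊕0⊕0⊕0⊕0⊕0⊕0⊕0⊕1⊕0⊕0⊕1 = 1
s16 (pos 16,17,18,19,20,21,22,23,24,25,26,27,28,29,30,31): 0⊕0⊕1⊕1⊕1⊕1⊕0⊕1⊕0⊕0⊕0⊕0⊕1⊕0⊕0⊕1 = 1
Syndrome s16…s1 = 11011 → error at position 27.
Flip position 27: 0001111011010000011110100001001 → 0001111011010000011110100011001

0001111011010000011110100011001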